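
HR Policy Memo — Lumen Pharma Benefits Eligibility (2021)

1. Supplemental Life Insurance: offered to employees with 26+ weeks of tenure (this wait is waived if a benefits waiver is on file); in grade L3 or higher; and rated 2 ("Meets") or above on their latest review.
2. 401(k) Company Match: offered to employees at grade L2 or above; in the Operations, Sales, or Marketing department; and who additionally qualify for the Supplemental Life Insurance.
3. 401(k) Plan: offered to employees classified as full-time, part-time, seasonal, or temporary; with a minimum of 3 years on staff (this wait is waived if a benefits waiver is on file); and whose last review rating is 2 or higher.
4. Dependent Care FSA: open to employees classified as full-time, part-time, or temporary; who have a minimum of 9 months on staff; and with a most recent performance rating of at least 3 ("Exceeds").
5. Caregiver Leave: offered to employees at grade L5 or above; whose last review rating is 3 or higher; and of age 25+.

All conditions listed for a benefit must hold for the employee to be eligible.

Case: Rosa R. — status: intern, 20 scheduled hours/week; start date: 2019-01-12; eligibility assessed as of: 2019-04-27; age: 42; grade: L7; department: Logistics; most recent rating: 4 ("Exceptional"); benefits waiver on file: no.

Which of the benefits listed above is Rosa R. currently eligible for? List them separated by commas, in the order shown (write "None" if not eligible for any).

Service from 2019-01-12 to 2019-04-27: 105 days.
Supplemental Life Insurance — no waiver, service 105 days < 26 weeks (≈182 days) ✗ → not eligible.
401(k) Company Match — grade L7 ≥ L2 ✓; dept Logistics ✗ → not eligible.
401(k) Plan — status intern ✗ (requires full-time, part-time, seasonal, or temporary) → not eligible.
Dependent Care FSA — status intern ✗ (requires full-time, part-time, or temporary) → not eligible.
Caregiver Leave — grade L7 ≥ L5 ✓; rating 4 ≥ 3 ✓; age 42 ≥ 25 ✓ → eligible.

Caregiver Leave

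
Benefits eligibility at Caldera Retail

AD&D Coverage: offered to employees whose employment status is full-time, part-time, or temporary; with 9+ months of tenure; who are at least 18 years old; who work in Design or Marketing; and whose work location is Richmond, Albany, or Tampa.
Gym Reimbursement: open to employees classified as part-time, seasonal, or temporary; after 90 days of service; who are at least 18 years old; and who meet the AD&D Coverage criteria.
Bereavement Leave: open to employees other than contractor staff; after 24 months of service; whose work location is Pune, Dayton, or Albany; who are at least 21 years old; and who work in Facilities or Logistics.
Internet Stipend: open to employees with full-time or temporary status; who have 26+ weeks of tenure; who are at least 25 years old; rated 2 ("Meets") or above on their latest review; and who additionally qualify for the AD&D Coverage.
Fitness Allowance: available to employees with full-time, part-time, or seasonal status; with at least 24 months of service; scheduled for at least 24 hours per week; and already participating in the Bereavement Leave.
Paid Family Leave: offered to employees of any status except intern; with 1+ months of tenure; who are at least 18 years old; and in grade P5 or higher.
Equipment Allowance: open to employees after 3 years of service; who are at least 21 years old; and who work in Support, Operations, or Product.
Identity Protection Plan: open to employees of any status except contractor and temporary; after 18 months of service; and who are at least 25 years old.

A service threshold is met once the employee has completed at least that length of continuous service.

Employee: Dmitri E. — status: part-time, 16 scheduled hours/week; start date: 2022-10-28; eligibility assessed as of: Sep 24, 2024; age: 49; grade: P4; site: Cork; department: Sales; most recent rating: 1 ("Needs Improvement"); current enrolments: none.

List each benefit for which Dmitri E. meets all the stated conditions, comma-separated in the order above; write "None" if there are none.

Service from 2022-10-28 to Sep 24, 2024: 697 days.
AD&D Coverage — status part-time ✓; service 697 days ≥ 9 months (≈270 days) ✓; age 49 ≥ 18 ✓; dept Sales ✗ → not eligible.
Gym Reimbursement — status part-time ✓; service 697 days ≥ 90 days ✓; age 49 ≥ 18 ✓; not eligible for AD&D Coverage ✗ → not eligible.
Bereavement Leave — status part-time ✓ (not excluded); service 697 days < 24 months (≈720 days) ✗ → not eligible.
Internet Stipend — status part-time ✗ (requires full-time or temporary) → not eligible.
Fitness Allowance — status part-time ✓; service 697 days < 24 months (≈720 days) ✗ → not eligible.
Paid Family Leave — status part-time ✓ (not excluded); service 697 days ≥ 1 month (≈30 days) ✓; age 49 ≥ 18 ✓; grade P4 < P5 ✗ → not eligible.
Equipment Allowance — service 697 days < 3 years (≈1095 days) ✗ → not eligible.
Identity Protection Plan — status part-time ✓ (not excluded); service 697 days ≥ 18 months (≈540 days) ✓; age 49 ≥ 25 ✓ → eligible.

Identity Protection Plan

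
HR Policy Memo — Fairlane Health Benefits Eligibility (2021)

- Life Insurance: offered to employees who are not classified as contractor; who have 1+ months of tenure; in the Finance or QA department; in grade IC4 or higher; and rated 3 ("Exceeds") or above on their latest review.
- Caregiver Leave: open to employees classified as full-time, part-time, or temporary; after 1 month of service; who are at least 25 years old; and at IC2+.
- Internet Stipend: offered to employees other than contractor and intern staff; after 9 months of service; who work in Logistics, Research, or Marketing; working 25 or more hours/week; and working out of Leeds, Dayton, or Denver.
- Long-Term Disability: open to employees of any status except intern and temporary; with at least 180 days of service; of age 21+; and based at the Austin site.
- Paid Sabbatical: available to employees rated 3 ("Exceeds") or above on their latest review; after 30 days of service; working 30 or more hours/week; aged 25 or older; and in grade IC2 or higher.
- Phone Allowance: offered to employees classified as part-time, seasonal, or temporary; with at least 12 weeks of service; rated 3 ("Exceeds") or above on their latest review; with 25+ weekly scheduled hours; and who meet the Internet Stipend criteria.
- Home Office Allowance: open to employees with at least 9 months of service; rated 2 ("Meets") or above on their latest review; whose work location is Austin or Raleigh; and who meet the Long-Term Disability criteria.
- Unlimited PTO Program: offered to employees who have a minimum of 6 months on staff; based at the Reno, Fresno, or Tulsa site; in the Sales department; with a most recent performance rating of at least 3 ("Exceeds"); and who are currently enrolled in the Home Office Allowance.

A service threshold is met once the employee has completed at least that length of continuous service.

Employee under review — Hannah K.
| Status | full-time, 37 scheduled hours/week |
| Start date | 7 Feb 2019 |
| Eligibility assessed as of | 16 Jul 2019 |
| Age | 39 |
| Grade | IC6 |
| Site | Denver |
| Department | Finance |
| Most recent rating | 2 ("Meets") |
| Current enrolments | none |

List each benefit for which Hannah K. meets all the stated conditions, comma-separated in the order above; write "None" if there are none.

Caregiver Leave

Service from 7 Feb 2019 to 16 Jul 2019: 159 days.
Life Insurance — status full-time ✓ (not excluded); service 159 days ≥ 1 month (≈30 days) ✓; dept Finance ✓; grade IC6 ≥ IC4 ✓; rating 2 < 3 ✗ → not eligible.
Caregiver Leave — status full-time ✓; service 159 days ≥ 1 month (≈30 days) ✓; age 39 ≥ 25 ✓; grade IC6 ≥ IC2 ✓ → eligible.
Internet Stipend — status full-time ✓ (not excluded); service 159 days < 9 months (≈270 days) ✗ → not eligible.
Long-Term Disability — status full-time ✓ (not excluded); service 159 days < 180 days ✗ → not eligible.
Paid Sabbatical — rating 2 < 3 ✗ → not eligible.
Phone Allowance — status full-time ✗ (requires part-time, seasonal, or temporary) → not eligible.
Home Office Allowance — service 159 days < 9 months (≈270 days) ✗ → not eligible.
Unlimited PTO Program — service 159 days < 6 months (≈180 days) ✗ → not eligible.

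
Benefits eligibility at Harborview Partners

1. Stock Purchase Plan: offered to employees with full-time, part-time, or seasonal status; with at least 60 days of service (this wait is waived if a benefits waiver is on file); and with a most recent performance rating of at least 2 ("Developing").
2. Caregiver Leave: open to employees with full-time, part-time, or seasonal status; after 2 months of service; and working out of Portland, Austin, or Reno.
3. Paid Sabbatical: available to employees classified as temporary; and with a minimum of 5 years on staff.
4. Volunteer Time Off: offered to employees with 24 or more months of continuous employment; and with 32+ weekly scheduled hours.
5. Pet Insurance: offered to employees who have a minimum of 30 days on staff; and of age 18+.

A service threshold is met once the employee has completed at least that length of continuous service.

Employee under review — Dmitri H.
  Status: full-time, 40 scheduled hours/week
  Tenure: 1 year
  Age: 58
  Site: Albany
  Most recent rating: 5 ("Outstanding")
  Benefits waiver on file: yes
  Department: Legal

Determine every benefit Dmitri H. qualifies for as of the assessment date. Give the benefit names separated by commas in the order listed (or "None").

Stock Purchase Plan — status full-time ✓; benefits waiver on file ✓; rating 5 ≥ 2 ✓ → eligible.
Caregiver Leave — status full-time ✓; service 1 year ≥ 2 months (≈60 days) ✓; site Albany ✗ (not Portland, Austin, or Reno) → not eligible.
Paid Sabbatical — status full-time ✗ (requires temporary) → not eligible.
Volunteer Time Off — service 1 year < 24 months (≈720 days) ✗ → not eligible.
Pet Insurance — service 1 year ≥ 30 days ✓; age 58 ≥ 18 ✓ → eligible.

Stock Purchase Plan, Pet Insurance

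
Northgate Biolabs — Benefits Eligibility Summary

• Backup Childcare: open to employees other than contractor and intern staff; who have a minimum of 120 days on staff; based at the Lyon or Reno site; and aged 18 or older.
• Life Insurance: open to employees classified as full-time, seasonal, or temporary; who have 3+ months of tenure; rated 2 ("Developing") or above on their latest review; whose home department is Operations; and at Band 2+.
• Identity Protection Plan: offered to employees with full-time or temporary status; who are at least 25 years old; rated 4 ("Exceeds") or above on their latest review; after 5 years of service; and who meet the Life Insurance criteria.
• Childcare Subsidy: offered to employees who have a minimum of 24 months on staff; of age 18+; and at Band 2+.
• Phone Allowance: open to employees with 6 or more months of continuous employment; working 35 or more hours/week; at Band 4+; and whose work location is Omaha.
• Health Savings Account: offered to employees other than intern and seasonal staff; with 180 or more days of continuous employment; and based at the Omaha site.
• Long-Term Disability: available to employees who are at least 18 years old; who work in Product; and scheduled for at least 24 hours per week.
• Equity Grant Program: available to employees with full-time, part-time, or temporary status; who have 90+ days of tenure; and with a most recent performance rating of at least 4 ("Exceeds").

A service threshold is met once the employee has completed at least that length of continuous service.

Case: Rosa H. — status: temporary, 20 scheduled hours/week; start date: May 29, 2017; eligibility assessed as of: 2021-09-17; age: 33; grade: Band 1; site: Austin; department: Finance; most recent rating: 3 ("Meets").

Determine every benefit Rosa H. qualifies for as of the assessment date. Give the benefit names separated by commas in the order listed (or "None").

Service from May 29, 2017 to 2021-09-17: 1572 days.
Backup Childcare — status temporary ✓ (not excluded); service 1572 days ≥ 120 days ✓; site Austin ✗ (not Lyon or Reno) → not eligible.
Life Insurance — status temporary ✓; service 1572 days ≥ 3 months (≈90 days) ✓; rating 3 ≥ 2 ✓; dept Finance ✗ → not eligible.
Identity Protection Plan — status temporary ✓; age 33 ≥ 25 ✓; rating 3 < 4 ✗ → not eligible.
Childcare Subsidy — service 1572 days ≥ 24 months (≈720 days) ✓; age 33 ≥ 18 ✓; grade Band 1 < Band 2 ✗ → not eligible.
Phone Allowance — service 1572 days ≥ 6 months (≈180 days) ✓; 20 hrs/wk < 35 ✗ → not eligible.
Health Savings Account — status temporary ✓ (not excluded); service 1572 days ≥ 180 days ✓; site Austin ✗ (not Omaha) → not eligible.
Long-Term Disability — age 33 ≥ 18 ✓; dept Finance ✗ → not eligible.
Equity Grant Program — status temporary ✓; service 1572 days ≥ 90 days ✓; rating 3 < 4 ✗ → not eligible.

None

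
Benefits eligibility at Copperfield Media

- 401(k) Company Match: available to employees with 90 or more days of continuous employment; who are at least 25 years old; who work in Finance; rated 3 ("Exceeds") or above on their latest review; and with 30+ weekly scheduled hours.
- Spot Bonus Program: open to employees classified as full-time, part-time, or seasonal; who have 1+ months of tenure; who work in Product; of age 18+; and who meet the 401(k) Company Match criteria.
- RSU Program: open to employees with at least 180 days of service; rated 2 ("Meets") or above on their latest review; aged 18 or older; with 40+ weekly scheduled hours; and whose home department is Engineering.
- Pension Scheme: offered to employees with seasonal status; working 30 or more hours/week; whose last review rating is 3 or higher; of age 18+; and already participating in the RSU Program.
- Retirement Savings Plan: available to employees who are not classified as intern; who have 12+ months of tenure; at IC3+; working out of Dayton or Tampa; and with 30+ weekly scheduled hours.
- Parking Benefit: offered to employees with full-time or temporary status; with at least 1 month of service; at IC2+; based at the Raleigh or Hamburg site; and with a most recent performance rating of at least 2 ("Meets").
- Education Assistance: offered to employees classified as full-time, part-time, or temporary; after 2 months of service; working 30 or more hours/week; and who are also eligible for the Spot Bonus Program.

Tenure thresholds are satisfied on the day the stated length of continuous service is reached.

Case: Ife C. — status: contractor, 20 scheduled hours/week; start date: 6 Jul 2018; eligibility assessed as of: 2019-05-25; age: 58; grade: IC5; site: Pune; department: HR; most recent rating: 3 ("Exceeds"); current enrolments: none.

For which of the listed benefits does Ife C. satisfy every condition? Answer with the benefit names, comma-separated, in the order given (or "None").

Service from 6 Jul 2018 to 2019-05-25: 323 days.
401(k) Company Match — service 323 days ≥ 90 days ✓; age 58 ≥ 25 ✓; dept HR ✗ → not eligible.
Spot Bonus Program — status contractor ✗ (requires full-time, part-time, or seasonal) → not eligible.
RSU Program — service 323 days ≥ 180 days ✓; rating 3 ≥ 2 ✓; age 58 ≥ 18 ✓; 20 hrs/wk < 40 ✗ → not eligible.
Pension Scheme — status contractor ✗ (requires seasonal) → not eligible.
Retirement Savings Plan — status contractor ✓ (not excluded); service 323 days < 12 months (≈360 days) ✗ → not eligible.
Parking Benefit — status contractor ✗ (requires full-time or temporary) → not eligible.
Education Assistance — status contractor ✗ (requires full-time, part-time, or temporary) → not eligible.

None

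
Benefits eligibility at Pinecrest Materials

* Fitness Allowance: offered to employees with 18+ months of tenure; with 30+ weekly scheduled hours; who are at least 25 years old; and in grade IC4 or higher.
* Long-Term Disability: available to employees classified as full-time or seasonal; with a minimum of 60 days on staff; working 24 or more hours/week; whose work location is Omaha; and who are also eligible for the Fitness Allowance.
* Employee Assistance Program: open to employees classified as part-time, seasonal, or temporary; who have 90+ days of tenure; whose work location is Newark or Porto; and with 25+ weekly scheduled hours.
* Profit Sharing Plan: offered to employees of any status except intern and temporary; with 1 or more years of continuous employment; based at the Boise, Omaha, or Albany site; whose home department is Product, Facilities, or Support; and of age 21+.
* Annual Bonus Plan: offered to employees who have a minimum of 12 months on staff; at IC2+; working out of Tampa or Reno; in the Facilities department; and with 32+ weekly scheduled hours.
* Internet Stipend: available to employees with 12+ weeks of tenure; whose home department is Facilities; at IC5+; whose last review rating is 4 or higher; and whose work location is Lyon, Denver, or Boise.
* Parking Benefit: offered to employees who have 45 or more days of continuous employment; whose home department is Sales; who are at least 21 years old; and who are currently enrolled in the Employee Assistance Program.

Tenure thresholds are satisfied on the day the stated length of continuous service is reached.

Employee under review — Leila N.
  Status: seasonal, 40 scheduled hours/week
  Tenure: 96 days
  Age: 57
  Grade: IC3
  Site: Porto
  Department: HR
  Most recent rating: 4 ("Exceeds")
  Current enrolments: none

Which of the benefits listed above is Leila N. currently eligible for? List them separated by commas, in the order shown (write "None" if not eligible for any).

Employee Assistance Program

Fitness Allowance — service 96 days < 18 months (≈540 days) ✗ → not eligible.
Long-Term Disability — status seasonal ✓; service 96 days ≥ 60 days ✓; 40 hrs/wk ≥ 24 ✓; site Porto ✗ (not Omaha) → not eligible.
Employee Assistance Program — status seasonal ✓; service 96 days ≥ 90 days ✓; site Porto ✓; 40 hrs/wk ≥ 25 ✓ → eligible.
Profit Sharing Plan — status seasonal ✓ (not excluded); service 96 days < 1 year (≈365 days) ✗ → not eligible.
Annual Bonus Plan — service 96 days < 12 months (≈360 days) ✗ → not eligible.
Internet Stipend — service 96 days ≥ 12 weeks (≈84 days) ✓; dept HR ✗ → not eligible.
Parking Benefit — service 96 days ≥ 45 days ✓; dept HR ✗ → not eligible.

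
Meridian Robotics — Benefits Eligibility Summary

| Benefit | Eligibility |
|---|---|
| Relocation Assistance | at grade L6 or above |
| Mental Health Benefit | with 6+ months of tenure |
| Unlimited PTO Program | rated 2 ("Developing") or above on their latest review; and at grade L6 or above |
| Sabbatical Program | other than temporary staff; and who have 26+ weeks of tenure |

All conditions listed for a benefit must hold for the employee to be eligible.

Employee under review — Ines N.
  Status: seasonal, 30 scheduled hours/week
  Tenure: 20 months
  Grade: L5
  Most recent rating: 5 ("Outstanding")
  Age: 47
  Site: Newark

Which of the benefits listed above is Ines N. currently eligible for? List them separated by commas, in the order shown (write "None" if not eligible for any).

Mental Health Benefit, Sabbatical Program

Relocation Assistance — grade L5 < L6 ✗ → not eligible.
Mental Health Benefit — service 20 months ≥ 6 months ✓ → eligible.
Unlimited PTO Program — rating 5 ≥ 2 ✓; grade L5 < L6 ✗ → not eligible.
Sabbatical Program — status seasonal ✓ (not excluded); service 20 months ≥ 26 weeks (≈182 days) ✓ → eligible.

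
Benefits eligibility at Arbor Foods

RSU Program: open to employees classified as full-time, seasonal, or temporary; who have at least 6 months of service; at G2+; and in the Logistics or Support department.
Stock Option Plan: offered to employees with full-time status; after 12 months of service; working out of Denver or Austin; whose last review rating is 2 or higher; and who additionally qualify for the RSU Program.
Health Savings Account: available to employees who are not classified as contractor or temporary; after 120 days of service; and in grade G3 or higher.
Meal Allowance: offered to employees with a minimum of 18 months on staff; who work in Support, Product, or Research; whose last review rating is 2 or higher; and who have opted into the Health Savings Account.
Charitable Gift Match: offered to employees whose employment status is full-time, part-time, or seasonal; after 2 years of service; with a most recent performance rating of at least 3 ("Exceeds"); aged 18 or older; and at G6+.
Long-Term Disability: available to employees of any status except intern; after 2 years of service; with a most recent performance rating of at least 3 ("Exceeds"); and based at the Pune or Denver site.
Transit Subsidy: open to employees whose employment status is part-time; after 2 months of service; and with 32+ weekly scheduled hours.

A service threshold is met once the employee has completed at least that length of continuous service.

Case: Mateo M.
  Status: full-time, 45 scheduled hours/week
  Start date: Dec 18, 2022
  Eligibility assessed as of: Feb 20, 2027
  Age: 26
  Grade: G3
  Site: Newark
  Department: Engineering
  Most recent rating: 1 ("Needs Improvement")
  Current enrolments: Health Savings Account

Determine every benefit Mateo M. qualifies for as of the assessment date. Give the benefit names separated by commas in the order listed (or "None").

Health Savings Account

Service from Dec 18, 2022 to Feb 20, 2027: 1525 days.
RSU Program — status full-time ✓; service 1525 days ≥ 6 months (≈180 days) ✓; grade G3 ≥ G2 ✓; dept Engineering ✗ → not eligible.
Stock Option Plan — status full-time ✓; service 1525 days ≥ 12 months (≈360 days) ✓; site Newark ✗ (not Denver or Austin) → not eligible.
Health Savings Account — status full-time ✓ (not excluded); service 1525 days ≥ 120 days ✓; grade G3 ≥ G3 ✓ → eligible.
Meal Allowance — service 1525 days ≥ 18 months (≈540 days) ✓; dept Engineering ✗ → not eligible.
Charitable Gift Match — status full-time ✓; service 1525 days ≥ 2 years (≈730 days) ✓; rating 1 < 3 ✗ → not eligible.
Long-Term Disability — status full-time ✓ (not excluded); service 1525 days ≥ 2 years (≈730 days) ✓; rating 1 < 3 ✗ → not eligible.
Transit Subsidy — status full-time ✗ (requires part-time) → not eligible.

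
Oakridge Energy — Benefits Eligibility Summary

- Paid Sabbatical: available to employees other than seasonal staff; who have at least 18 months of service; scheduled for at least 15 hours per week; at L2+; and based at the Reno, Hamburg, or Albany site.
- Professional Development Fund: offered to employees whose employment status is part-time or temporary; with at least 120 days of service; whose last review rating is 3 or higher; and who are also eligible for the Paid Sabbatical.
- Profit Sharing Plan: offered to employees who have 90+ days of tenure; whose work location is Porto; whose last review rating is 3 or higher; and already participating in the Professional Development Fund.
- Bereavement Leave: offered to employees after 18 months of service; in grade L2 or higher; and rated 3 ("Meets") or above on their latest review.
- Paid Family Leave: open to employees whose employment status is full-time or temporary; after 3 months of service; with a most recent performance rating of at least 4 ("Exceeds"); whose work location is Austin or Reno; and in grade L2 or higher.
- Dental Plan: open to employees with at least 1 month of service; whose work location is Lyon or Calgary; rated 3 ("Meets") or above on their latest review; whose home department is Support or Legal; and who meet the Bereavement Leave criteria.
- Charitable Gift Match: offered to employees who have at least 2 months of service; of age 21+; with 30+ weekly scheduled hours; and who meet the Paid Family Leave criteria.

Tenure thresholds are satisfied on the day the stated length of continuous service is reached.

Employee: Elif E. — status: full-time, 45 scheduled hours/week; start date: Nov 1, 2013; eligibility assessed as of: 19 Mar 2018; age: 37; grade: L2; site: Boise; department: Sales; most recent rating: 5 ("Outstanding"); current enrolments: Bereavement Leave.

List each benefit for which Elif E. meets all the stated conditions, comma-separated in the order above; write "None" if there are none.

Bereavement Leave

Service from Nov 1, 2013 to 19 Mar 2018: 1599 days.
Paid Sabbatical — status full-time ✓ (not excluded); service 1599 days ≥ 18 months (≈540 days) ✓; 45 hrs/wk ≥ 15 ✓; grade L2 ≥ L2 ✓; site Boise ✗ (not Reno, Hamburg, or Albany) → not eligible.
Professional Development Fund — status full-time ✗ (requires part-time or temporary) → not eligible.
Profit Sharing Plan — service 1599 days ≥ 90 days ✓; site Boise ✗ (not Porto) → not eligible.
Bereavement Leave — service 1599 days ≥ 18 months (≈540 days) ✓; grade L2 ≥ L2 ✓; rating 5 ≥ 3 ✓ → eligible.
Paid Family Leave — status full-time ✓; service 1599 days ≥ 3 months (≈90 days) ✓; rating 5 ≥ 4 ✓; site Boise ✗ (not Austin or Reno) → not eligible.
Dental Plan — service 1599 days ≥ 1 month (≈30 days) ✓; site Boise ✗ (not Lyon or Calgary) → not eligible.
Charitable Gift Match — service 1599 days ≥ 2 months (≈60 days) ✓; age 37 ≥ 21 ✓; 45 hrs/wk ≥ 30 ✓; not eligible for Paid Family Leave ✗ → not eligible.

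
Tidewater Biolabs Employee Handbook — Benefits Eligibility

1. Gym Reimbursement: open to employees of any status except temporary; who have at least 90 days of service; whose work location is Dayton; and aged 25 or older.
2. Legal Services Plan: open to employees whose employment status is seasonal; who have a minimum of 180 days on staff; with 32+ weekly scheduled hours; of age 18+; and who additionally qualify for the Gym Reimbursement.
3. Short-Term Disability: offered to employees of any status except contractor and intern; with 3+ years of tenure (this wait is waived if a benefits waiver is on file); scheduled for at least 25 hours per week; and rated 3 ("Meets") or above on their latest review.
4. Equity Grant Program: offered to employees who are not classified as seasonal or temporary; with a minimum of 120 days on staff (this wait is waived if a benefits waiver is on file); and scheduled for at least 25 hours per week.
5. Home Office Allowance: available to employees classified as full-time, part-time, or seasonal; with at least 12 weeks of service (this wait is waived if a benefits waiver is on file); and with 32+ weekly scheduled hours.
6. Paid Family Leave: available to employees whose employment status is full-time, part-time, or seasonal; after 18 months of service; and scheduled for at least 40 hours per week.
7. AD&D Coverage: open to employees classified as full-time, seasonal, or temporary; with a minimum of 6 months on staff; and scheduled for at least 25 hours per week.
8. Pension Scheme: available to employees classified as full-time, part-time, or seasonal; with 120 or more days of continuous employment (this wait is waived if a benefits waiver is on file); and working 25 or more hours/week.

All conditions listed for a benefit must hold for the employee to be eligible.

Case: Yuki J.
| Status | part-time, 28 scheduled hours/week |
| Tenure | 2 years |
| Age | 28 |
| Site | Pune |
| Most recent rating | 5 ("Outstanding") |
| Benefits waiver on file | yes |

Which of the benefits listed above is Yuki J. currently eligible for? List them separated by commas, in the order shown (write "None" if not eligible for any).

Short-Term Disability, Equity Grant Program, Pension Scheme

Gym Reimbursement — status part-time ✓ (not excluded); service 2 years ≥ 90 days ✓; site Pune ✗ (not Dayton) → not eligible.
Legal Services Plan — status part-time ✗ (requires seasonal) → not eligible.
Short-Term Disability — status part-time ✓ (not excluded); benefits waiver on file ✓; 28 hrs/wk ≥ 25 ✓; rating 5 ≥ 3 ✓ → eligible.
Equity Grant Program — status part-time ✓ (not excluded); benefits waiver on file ✓; 28 hrs/wk ≥ 25 ✓ → eligible.
Home Office Allowance — status part-time ✓; benefits waiver on file ✓; 28 hrs/wk < 32 ✗ → not eligible.
Paid Family Leave — status part-time ✓; service 2 years ≥ 18 months (≈540 days) ✓; 28 hrs/wk < 40 ✗ → not eligible.
AD&D Coverage — status part-time ✗ (requires full-time, seasonal, or temporary) → not eligible.
Pension Scheme — status part-time ✓; benefits waiver on file ✓; 28 hrs/wk ≥ 25 ✓ → eligible.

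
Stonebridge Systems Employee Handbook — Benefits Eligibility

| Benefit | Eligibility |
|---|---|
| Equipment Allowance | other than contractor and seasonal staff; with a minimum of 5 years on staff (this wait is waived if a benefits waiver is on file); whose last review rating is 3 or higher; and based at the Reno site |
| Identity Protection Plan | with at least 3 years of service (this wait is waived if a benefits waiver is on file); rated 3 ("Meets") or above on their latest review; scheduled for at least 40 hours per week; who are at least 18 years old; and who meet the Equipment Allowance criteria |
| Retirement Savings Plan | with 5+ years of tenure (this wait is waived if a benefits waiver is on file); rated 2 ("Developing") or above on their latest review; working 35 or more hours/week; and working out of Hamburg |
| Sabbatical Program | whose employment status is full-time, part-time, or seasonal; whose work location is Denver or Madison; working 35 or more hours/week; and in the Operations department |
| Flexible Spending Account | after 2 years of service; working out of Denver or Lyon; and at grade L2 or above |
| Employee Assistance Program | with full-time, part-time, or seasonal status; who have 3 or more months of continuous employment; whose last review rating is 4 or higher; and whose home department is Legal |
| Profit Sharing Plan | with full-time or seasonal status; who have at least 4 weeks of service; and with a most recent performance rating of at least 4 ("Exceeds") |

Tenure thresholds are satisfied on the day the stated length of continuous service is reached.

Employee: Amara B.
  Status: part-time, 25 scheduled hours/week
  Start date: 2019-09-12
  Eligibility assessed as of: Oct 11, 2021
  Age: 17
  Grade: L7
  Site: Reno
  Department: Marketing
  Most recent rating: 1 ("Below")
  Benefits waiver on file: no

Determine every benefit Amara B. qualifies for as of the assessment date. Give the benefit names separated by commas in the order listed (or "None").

None

Service from 2019-09-12 to Oct 11, 2021: 760 days.
Equipment Allowance — status part-time ✓ (not excluded); no waiver, service 760 days < 5 years (≈1825 days) ✗ → not eligible.
Identity Protection Plan — no waiver, service 760 days < 3 years (≈1095 days) ✗ → not eligible.
Retirement Savings Plan — no waiver, service 760 days < 5 years (≈1825 days) ✗ → not eligible.
Sabbatical Program — status part-time ✓; site Reno ✗ (not Denver or Madison) → not eligible.
Flexible Spending Account — service 760 days ≥ 2 years (≈730 days) ✓; site Reno ✗ (not Denver or Lyon) → not eligible.
Employee Assistance Program — status part-time ✓; service 760 days ≥ 3 months (≈90 days) ✓; rating 1 < 4 ✗ → not eligible.
Profit Sharing Plan — status part-time ✗ (requires full-time or seasonal) → not eligible.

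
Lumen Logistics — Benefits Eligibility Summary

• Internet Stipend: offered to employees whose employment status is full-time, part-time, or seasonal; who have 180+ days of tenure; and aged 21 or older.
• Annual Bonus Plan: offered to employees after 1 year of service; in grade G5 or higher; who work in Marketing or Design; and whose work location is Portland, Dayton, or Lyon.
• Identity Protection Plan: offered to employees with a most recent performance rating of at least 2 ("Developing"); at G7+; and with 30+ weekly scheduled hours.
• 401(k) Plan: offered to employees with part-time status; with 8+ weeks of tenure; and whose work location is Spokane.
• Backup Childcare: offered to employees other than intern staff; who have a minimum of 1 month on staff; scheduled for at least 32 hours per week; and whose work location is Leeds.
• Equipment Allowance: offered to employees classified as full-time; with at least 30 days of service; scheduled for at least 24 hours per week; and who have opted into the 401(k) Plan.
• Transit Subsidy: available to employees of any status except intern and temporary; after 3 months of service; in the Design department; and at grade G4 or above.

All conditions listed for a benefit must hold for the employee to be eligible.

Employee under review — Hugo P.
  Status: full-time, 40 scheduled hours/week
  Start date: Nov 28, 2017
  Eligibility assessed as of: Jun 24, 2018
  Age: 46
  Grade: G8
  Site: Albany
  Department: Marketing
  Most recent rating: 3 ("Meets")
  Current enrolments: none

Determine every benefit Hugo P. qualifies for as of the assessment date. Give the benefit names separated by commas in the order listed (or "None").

Internet Stipend, Identity Protection Plan

Service from Nov 28, 2017 to Jun 24, 2018: 208 days.
Internet Stipend — status full-time ✓; service 208 days ≥ 180 days ✓; age 46 ≥ 21 ✓ → eligible.
Annual Bonus Plan — service 208 days < 1 year (≈365 days) ✗ → not eligible.
Identity Protection Plan — rating 3 ≥ 2 ✓; grade G8 ≥ G7 ✓; 40 hrs/wk ≥ 30 ✓ → eligible.
401(k) Plan — status full-time ✗ (requires part-time) → not eligible.
Backup Childcare — status full-time ✓ (not excluded); service 208 days ≥ 1 month (≈30 days) ✓; 40 hrs/wk ≥ 32 ✓; site Albany ✗ (not Leeds) → not eligible.
Equipment Allowance — status full-time ✓; service 208 days ≥ 30 days ✓; 40 hrs/wk ≥ 24 ✓; not enrolled in 401(k) Plan ✗ → not eligible.
Transit Subsidy — status full-time ✓ (not excluded); service 208 days ≥ 3 months (≈90 days) ✓; dept Marketing ✗ → not eligible.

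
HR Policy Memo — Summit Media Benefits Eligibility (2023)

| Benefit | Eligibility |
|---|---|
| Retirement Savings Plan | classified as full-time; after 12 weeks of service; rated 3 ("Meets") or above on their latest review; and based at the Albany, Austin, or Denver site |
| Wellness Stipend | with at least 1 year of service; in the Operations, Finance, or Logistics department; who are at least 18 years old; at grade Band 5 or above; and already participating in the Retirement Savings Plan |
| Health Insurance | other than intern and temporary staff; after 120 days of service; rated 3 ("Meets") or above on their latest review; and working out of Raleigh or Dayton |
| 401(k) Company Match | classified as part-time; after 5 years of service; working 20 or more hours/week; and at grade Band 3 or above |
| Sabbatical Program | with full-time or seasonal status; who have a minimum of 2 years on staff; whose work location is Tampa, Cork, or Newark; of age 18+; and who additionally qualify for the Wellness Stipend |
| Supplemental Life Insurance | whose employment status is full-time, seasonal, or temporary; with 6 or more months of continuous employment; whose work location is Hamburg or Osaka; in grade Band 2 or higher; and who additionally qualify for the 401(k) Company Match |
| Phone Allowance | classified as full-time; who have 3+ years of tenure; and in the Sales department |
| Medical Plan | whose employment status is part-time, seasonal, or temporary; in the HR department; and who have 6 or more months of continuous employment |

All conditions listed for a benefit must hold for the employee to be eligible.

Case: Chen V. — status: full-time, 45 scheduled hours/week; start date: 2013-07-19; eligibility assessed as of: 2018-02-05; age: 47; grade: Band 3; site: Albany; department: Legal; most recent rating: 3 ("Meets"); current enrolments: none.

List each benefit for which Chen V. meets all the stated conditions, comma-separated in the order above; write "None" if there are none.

Retirement Savings Plan

Service from 2013-07-19 to 2018-02-05: 1662 days.
Retirement Savings Plan — status full-time ✓; service 1662 days ≥ 12 weeks (≈84 days) ✓; rating 3 ≥ 3 ✓; site Albany ✓ → eligible.
Wellness Stipend — service 1662 days ≥ 1 year (≈365 days) ✓; dept Legal ✗ → not eligible.
Health Insurance — status full-time ✓ (not excluded); service 1662 days ≥ 120 days ✓; rating 3 ≥ 3 ✓; site Albany ✗ (not Raleigh or Dayton) → not eligible.
401(k) Company Match — status full-time ✗ (requires part-time) → not eligible.
Sabbatical Program — status full-time ✓; service 1662 days ≥ 2 years (≈730 days) ✓; site Albany ✗ (not Tampa, Cork, or Newark) → not eligible.
Supplemental Life Insurance — status full-time ✓; service 1662 days ≥ 6 months (≈180 days) ✓; site Albany ✗ (not Hamburg or Osaka) → not eligible.
Phone Allowance — status full-time ✓; service 1662 days ≥ 3 years (≈1095 days) ✓; dept Legal ✗ → not eligible.
Medical Plan — status full-time ✗ (requires part-time, seasonal, or temporary) → not eligible.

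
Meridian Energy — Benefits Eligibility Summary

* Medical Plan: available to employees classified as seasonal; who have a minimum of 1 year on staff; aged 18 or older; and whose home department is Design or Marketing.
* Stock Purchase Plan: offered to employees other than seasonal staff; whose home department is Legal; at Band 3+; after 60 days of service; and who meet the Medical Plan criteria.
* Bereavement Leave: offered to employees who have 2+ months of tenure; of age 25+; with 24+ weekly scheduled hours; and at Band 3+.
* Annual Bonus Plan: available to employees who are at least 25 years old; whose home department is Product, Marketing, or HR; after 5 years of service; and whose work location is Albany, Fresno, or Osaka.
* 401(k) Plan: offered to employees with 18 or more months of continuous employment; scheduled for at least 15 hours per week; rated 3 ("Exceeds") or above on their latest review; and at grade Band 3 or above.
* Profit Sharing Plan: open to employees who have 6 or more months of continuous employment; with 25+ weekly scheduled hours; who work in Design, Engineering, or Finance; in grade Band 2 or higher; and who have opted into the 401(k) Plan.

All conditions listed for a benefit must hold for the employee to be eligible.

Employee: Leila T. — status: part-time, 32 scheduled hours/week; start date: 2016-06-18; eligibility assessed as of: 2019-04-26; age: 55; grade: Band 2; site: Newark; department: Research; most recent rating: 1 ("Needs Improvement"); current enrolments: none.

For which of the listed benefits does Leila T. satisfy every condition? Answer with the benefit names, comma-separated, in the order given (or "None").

None

Service from 2016-06-18 to 2019-04-26: 1042 days.
Medical Plan — status part-time ✗ (requires seasonal) → not eligible.
Stock Purchase Plan — status part-time ✓ (not excluded); dept Research ✗ → not eligible.
Bereavement Leave — service 1042 days ≥ 2 months (≈60 days) ✓; age 55 ≥ 25 ✓; 32 hrs/wk ≥ 24 ✓; grade Band 2 < Band 3 ✗ → not eligible.
Annual Bonus Plan — age 55 ≥ 25 ✓; dept Research ✗ → not eligible.
401(k) Plan — service 1042 days ≥ 18 months (≈540 days) ✓; 32 hrs/wk ≥ 15 ✓; rating 1 < 3 ✗ → not eligible.
Profit Sharing Plan — service 1042 days ≥ 6 months (≈180 days) ✓; 32 hrs/wk ≥ 25 ✓; dept Research ✗ → not eligible.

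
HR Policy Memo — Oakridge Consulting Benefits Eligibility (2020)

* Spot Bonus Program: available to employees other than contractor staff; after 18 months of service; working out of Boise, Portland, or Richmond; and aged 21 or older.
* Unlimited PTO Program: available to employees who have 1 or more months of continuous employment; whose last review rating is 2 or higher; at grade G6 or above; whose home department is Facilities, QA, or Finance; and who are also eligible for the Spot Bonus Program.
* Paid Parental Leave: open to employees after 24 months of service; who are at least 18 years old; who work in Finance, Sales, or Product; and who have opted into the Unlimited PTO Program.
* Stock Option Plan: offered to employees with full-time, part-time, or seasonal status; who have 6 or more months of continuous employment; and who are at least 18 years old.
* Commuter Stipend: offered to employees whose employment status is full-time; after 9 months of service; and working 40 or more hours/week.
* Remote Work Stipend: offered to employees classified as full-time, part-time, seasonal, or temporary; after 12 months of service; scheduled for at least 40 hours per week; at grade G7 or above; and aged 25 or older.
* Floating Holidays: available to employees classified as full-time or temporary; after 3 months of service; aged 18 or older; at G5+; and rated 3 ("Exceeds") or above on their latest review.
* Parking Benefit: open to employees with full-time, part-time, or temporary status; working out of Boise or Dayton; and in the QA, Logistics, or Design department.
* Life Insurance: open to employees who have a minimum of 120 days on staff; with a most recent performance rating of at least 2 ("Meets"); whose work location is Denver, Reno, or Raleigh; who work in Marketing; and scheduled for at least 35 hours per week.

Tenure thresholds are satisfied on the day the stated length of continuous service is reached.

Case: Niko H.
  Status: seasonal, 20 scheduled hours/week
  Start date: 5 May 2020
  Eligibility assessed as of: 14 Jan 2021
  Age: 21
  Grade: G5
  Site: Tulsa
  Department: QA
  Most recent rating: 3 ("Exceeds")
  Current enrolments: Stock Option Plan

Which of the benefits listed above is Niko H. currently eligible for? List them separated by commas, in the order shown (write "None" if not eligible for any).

Service from 5 May 2020 to 14 Jan 2021: 254 days.
Spot Bonus Program — status seasonal ✓ (not excluded); service 254 days < 18 months (≈540 days) ✗ → not eligible.
Unlimited PTO Program — service 254 days ≥ 1 month (≈30 days) ✓; rating 3 ≥ 2 ✓; grade G5 < G6 ✗ → not eligible.
Paid Parental Leave — service 254 days < 24 months (≈720 days) ✗ → not eligible.
Stock Option Plan — status seasonal ✓; service 254 days ≥ 6 months (≈180 days) ✓; age 21 ≥ 18 ✓ → eligible.
Commuter Stipend — status seasonal ✗ (requires full-time) → not eligible.
Remote Work Stipend — status seasonal ✓; service 254 days < 12 months (≈360 days) ✗ → not eligible.
Floating Holidays — status seasonal ✗ (requires full-time or temporary) → not eligible.
Parking Benefit — status seasonal ✗ (requires full-time, part-time, or temporary) → not eligible.
Life Insurance — service 254 days ≥ 120 days ✓; rating 3 ≥ 2 ✓; site Tulsa ✗ (not Denver, Reno, or Raleigh) → not eligible.

Stock Option Plan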